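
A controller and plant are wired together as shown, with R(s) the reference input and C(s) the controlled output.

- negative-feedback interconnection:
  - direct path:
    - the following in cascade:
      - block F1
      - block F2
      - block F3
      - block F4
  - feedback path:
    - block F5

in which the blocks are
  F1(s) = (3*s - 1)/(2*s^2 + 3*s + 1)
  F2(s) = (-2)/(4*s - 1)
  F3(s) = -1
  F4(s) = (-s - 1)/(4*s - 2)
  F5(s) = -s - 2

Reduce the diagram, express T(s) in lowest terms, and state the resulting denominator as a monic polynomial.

Answer: s^3 - s^2/16 + s/16 - 1/16

Working:
[1] multiply F1, F2, F3, F4 (series) -> (1 - 3*s)/(16*s^3 - 4*s^2 - 4*s + 1)
[2] close the feedback loop around (F1*F2*F3*F4), F5 -> (1 - 3*s)/(16*s^3 - s^2 + s - 1)
T(s) is the step-2 result (common factors already cancelled). Leading coefficient of the denominator: 16. Divide through by 16 for the monic polynomial.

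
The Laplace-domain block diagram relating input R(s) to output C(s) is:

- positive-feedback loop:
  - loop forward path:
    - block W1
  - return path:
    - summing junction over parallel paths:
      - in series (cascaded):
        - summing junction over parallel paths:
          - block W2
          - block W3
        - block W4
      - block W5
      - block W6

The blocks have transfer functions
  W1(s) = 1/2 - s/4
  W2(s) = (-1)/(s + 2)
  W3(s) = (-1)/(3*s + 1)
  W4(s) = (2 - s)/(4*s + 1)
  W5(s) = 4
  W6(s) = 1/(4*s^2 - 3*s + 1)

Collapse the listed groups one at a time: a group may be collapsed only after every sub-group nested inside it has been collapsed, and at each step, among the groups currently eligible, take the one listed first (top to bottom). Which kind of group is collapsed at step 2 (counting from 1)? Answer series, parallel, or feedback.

Answer: series

Working:
(1) sum the parallel branches W2, W3
(2) combine (W2+W3), W4 in series
(3) sum the parallel branches ((W2+W3)*W4), W5, W6
(4) feedback reduction of W1, (((W2+W3)*W4)+W5+W6)
The group at step 2 is a series group.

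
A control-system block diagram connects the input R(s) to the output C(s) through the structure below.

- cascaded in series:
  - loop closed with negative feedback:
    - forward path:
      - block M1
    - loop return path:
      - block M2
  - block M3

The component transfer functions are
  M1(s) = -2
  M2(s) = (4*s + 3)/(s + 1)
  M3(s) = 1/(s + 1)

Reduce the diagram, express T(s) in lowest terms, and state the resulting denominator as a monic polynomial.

Step 1 - close the feedback loop around M1, M2 -> (2*s + 2)/(7*s + 5)
Step 2 - series reduction of [M1/(1+M1*M2)], M3 -> 2/(7*s + 5)
The result of step 2 is T(s) in lowest terms. Its denominator has leading coefficient 7; dividing the denominator through by 7 makes it monic.

Answer: s + 5/7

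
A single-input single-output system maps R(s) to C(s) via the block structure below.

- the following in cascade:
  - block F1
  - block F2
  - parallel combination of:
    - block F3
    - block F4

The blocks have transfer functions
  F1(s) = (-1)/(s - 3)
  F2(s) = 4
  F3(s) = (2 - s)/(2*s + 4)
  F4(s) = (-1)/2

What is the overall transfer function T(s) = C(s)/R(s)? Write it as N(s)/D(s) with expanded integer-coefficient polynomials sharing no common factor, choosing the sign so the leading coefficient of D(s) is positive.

Step 1 - parallel reduction of F3, F4; result (-s)/(s + 2)
Step 2 - series reduction of F1, F2, (F3+F4) - this is the overall T(s), already in the required normalized form

Answer: (4*s)/(s^2 - s - 6)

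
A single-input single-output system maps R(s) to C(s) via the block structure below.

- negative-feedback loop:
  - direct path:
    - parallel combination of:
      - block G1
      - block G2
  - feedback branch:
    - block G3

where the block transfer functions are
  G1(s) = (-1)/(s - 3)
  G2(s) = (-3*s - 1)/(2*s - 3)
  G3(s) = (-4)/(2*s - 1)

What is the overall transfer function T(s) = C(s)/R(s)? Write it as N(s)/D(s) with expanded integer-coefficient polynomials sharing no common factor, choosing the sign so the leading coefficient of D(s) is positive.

(1) add G1, G2 (parallel): (-3*s^2 + 6*s + 6)/(2*s^2 - 9*s + 9)
(2) apply the feedback formula to (G1+G2), G3, which is the overall transfer function T(s) = C(s)/R(s) in lowest terms

Final answer: (-6*s^3 + 15*s^2 + 6*s - 6)/(4*s^3 - 8*s^2 + 3*s - 33)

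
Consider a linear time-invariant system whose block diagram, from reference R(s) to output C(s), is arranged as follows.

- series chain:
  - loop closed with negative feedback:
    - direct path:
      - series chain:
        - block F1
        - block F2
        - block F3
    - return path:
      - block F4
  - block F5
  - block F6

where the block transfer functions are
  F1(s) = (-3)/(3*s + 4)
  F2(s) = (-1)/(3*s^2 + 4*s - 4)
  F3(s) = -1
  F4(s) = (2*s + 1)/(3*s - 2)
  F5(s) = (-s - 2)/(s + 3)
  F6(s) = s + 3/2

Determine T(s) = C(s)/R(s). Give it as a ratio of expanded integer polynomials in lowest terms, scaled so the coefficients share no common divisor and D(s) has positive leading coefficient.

Step 1. series reduction of F1, F2, F3 gives (-3)/(9*s^3 + 24*s^2 + 4*s - 16)
Step 2. feedback reduction of (F1*F2*F3), F4 gives (6 - 9*s)/(27*s^4 + 54*s^3 - 36*s^2 - 62*s + 29)
Step 3. combine [(F1*F2*F3)/(1+(F1*F2*F3)*F4)], F5, F6 in series - this is the overall T(s), already in the required normalized form

Hence the answer: (18*s^3 + 51*s^2 + 12*s - 36)/(54*s^5 + 270*s^4 + 252*s^3 - 340*s^2 - 314*s + 174)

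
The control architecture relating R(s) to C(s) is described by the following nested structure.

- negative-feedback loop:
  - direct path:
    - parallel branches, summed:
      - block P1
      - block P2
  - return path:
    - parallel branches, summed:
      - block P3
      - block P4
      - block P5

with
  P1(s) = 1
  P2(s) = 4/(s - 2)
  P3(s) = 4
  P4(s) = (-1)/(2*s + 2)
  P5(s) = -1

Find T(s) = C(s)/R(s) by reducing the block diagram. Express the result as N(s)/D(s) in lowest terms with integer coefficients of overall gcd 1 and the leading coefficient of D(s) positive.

First reduce the diagram to T(s).

[1] sum the parallel branches P1, P2 -> (s + 2)/(s - 2)
[2] sum the parallel branches P3, P4, P5 -> (6*s + 5)/(2*s + 2)
[3] reduce the feedback loop with forward (P1+P2) and return (P3+P4+P5); the result is T(s) itself (integer coefficients, no common factor, positive leading denominator coefficient)

Answer: (2*s^2 + 6*s + 4)/(8*s^2 + 15*s + 6)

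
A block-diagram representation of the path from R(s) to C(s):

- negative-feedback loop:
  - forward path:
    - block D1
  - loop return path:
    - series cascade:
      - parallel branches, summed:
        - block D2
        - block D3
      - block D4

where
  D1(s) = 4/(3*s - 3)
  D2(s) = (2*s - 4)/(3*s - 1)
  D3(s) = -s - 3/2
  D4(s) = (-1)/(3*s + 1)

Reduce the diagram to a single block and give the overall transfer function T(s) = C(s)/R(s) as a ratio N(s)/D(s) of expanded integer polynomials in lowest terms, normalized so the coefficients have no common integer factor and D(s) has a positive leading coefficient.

(1) add D2, D3 (parallel) gives (-6*s^2 - 3*s - 5)/(6*s - 2)
(2) multiply (D2+D3), D4 (series) gives (6*s^2 + 3*s + 5)/(18*s^2 - 2)
(3) apply the feedback formula to D1, ((D2+D3)*D4), giving the overall T(s)

Therefore the answer is (36*s^2 - 4)/(27*s^3 - 15*s^2 + 3*s + 13).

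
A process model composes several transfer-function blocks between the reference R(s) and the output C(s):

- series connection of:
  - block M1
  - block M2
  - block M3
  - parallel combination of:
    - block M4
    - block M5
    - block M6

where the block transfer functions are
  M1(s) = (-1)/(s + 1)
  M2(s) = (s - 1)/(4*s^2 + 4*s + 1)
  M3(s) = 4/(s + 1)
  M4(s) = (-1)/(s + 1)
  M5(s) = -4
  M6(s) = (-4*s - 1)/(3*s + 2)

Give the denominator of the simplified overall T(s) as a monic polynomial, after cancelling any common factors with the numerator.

Answer: s^6 + 14*s^5/3 + 107*s^4/12 + 107*s^3/12 + 59*s^2/12 + 17*s/12 + 1/6

Working:
[1] parallel reduction of M4, M5, M6 -> (-16*s^2 - 28*s - 11)/(3*s^2 + 5*s + 2)
[2] combine M1, M2, M3, (M4+M5+M6) in series -> (64*s^3 + 48*s^2 - 68*s - 44)/(12*s^6 + 56*s^5 + 107*s^4 + 107*s^3 + 59*s^2 + 17*s + 2)
The result of step 2 is T(s) in lowest terms. Its denominator has leading coefficient 12; dividing the denominator through by 12 makes it monic.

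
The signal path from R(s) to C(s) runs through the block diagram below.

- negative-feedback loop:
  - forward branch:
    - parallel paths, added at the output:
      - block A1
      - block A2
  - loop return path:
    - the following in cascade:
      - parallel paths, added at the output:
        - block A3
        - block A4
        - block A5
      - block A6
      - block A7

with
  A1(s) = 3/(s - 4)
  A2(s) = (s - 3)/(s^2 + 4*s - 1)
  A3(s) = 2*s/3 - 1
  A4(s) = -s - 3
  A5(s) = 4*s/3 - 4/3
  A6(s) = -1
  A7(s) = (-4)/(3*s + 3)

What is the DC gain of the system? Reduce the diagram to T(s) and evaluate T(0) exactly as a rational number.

Step 1. add A1, A2 (parallel) gives (4*s^2 + 5*s + 9)/(s^3 - 17*s + 4)
Step 2. reduce the parallel group A3, A4, A5 gives s - 16/3
Step 3. combine (A3+A4+A5), A6, A7 in series gives (12*s - 64)/(9*s + 9)
Step 4. close the feedback loop around (A1+A2), ((A3+A4+A5)*A6*A7) gives (36*s^3 + 81*s^2 + 126*s + 81)/(9*s^4 + 57*s^3 - 349*s^2 - 329*s - 540)
Step 4 gives the overall T(s). Then T(0) = 81/(-540) = -3/20.

Hence the answer: -3/20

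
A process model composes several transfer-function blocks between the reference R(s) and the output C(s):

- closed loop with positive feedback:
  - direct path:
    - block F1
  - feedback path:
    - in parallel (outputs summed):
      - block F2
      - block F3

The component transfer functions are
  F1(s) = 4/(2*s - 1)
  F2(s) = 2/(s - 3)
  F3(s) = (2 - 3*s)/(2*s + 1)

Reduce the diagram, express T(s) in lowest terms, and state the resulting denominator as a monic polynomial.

Reducing step by step:

[1] sum the parallel branches F2, F3 gives (-3*s^2 + 15*s - 4)/(2*s^2 - 5*s - 3)
[2] collapse the loop (F1 forward, (F2+F3) return) gives (8*s^2 - 20*s - 12)/(4*s^3 - 61*s + 19)
T(s) is the step-2 result (common factors already cancelled). Leading coefficient of the denominator: 4. Divide through by 4 for the monic polynomial.

Answer: s^3 - 61*s/4 + 19/4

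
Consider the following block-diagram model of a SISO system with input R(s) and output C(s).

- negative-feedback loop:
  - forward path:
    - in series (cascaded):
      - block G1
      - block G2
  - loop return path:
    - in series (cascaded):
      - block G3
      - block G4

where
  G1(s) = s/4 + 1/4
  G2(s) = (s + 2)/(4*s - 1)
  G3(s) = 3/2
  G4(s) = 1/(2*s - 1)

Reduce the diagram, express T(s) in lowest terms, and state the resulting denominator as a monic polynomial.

Reducing step by step:

Step 1. series reduction of G1, G2: (s^2 + 3*s + 2)/(16*s - 4)
Step 2. reduce the series chain G3, G4: 3/(4*s - 2)
Step 3. close the feedback loop around (G1*G2), (G3*G4): (4*s^3 + 10*s^2 + 2*s - 4)/(67*s^2 - 39*s + 14)
The result of step 3 is T(s) in lowest terms. Its denominator has leading coefficient 67; dividing the denominator through by 67 makes it monic.

Answer: s^2 - 39*s/67 + 14/67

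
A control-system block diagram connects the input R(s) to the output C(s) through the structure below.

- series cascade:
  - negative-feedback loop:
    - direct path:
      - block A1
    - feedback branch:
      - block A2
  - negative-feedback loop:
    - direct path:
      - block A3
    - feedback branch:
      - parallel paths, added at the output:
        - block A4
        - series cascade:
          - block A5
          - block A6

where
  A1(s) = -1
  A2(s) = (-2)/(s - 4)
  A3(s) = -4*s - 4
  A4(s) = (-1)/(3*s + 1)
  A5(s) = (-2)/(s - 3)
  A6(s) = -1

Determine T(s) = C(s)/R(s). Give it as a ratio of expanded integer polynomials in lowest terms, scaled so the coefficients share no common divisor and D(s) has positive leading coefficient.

Reducing step by step:

Step 1 - feedback reduction of A1, A2 = (4 - s)/(s - 2)
Step 2 - reduce the series chain A5, A6 = 2/(s - 3)
Step 3 - sum the parallel branches A4, (A5*A6) = (5*s + 5)/(3*s^2 - 8*s - 3)
Step 4 - apply the feedback formula to A3, (A4+(A5*A6)) = (12*s^3 - 20*s^2 - 44*s - 12)/(17*s^2 + 48*s + 23)
Step 5 - combine [A1/(1+A1*A2)], [A3/(1+A3*(A4+(A5*A6)))] in series, which is the overall transfer function T(s) = C(s)/R(s) in lowest terms

Answer: (-12*s^4 + 68*s^3 - 36*s^2 - 164*s - 48)/(17*s^3 + 14*s^2 - 73*s - 46)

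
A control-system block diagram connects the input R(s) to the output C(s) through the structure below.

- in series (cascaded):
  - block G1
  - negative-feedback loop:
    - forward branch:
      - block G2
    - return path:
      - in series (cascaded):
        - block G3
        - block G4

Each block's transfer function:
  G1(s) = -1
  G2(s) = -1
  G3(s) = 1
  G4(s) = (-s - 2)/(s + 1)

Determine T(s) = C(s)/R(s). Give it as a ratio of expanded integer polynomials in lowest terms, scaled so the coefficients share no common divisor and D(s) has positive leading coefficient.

Step 1. combine G3, G4 in series -> (-s - 2)/(s + 1)
Step 2. apply the feedback formula to G2, (G3*G4) -> (-s - 1)/(2*s + 3)
Step 3. multiply G1, [G2/(1+G2*(G3*G4))] (series); the result is T(s) itself (integer coefficients, no common factor, positive leading denominator coefficient)

Hence the answer: (s + 1)/(2*s + 3)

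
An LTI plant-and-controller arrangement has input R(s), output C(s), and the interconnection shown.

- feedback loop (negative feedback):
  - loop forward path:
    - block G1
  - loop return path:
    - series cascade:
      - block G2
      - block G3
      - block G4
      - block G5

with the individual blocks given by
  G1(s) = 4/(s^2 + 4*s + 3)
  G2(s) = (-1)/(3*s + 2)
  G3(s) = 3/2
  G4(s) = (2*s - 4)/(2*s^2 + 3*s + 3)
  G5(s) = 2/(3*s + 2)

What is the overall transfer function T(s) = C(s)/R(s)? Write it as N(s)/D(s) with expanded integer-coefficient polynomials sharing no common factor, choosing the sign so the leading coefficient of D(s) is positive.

Step 1 - reduce the series chain G2, G3, G4, G5 gives (12 - 6*s)/(18*s^4 + 51*s^3 + 71*s^2 + 48*s + 12)
Step 2 - feedback reduction of G1, (G2*G3*G4*G5), giving the overall T(s)

Hence the answer: (72*s^4 + 204*s^3 + 284*s^2 + 192*s + 48)/(18*s^6 + 123*s^5 + 329*s^4 + 485*s^3 + 417*s^2 + 168*s + 84)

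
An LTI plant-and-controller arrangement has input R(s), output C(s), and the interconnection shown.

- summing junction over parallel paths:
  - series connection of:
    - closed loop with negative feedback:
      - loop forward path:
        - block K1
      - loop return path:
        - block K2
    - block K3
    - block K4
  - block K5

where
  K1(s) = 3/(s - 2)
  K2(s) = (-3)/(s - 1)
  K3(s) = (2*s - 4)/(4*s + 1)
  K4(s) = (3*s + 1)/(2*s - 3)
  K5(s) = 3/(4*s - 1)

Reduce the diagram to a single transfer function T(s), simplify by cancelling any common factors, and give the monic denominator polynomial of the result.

First reduce the diagram to T(s).

Step 1. close the feedback loop around K1, K2: (3*s - 3)/(s^2 - 3*s - 7)
Step 2. reduce the series chain [K1/(1+K1*K2)], K3, K4: (18*s^3 - 48*s^2 + 18*s + 12)/(8*s^4 - 34*s^3 - 29*s^2 + 79*s + 21)
Step 3. combine ([K1/(1+K1*K2)]*K3*K4), K5 in parallel: (96*s^4 - 312*s^3 + 33*s^2 + 267*s + 51)/(32*s^5 - 144*s^4 - 82*s^3 + 345*s^2 + 5*s - 21)
T(s) is the step-3 result (common factors already cancelled). Leading coefficient of the denominator: 32. Divide through by 32 for the monic polynomial.

Answer: s^5 - 9*s^4/2 - 41*s^3/16 + 345*s^2/32 + 5*s/32 - 21/32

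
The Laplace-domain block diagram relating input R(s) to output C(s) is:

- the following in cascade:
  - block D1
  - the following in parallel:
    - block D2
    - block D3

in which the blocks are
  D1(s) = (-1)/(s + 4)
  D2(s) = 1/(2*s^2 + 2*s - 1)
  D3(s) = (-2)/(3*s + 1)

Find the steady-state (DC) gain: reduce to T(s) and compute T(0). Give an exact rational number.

The answer is 3/4.

Reasoning:
[1] combine D2, D3 in parallel: (-4*s^2 - s + 3)/(6*s^3 + 8*s^2 - s - 1)
[2] cascade D1, (D2+D3): (4*s^2 + s - 3)/(6*s^4 + 32*s^3 + 31*s^2 - 5*s - 4)
That last expression is T(s); at s = 0 only the constant terms survive, so T(0) = -3/(-4) = 3/4.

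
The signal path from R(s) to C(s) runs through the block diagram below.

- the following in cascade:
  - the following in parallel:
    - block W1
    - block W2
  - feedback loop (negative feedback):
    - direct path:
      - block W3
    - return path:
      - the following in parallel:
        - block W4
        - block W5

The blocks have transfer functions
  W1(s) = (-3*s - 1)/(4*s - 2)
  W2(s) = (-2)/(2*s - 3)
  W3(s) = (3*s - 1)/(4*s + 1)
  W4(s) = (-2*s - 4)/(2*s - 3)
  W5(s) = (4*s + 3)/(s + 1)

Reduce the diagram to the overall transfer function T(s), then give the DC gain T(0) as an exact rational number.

The answer is 7/20.

Reasoning:
[1] sum the parallel branches W1, W2: (-6*s^2 - s + 7)/(8*s^2 - 16*s + 6)
[2] add W4, W5 (parallel): (6*s^2 - 12*s - 13)/(2*s^2 - s - 3)
[3] feedback reduction of W3, (W4+W5): (6*s^3 - 5*s^2 - 8*s + 3)/(26*s^3 - 44*s^2 - 40*s + 10)
[4] series reduction of (W1+W2), [W3/(1+W3*(W4+W5))]: (-18*s^4 - 15*s^3 + 25*s^2 + 15*s - 7)/(104*s^4 - 228*s^3 - 72*s^2 + 120*s - 20)
DC gain: substitute s = 0 into T(s) from step 4: T(0) = -7/(-20) = 7/20.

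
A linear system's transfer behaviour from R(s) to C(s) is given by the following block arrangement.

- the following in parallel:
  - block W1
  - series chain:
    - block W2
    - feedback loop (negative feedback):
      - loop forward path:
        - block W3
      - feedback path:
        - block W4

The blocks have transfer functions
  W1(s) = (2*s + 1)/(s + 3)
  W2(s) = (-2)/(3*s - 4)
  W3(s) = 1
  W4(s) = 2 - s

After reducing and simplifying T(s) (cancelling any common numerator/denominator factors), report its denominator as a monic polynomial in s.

Step 1: close the feedback loop around W3, W4 = (-1)/(s - 3)
Step 2: series reduction of W2, [W3/(1+W3*W4)] = 2/(3*s^2 - 13*s + 12)
Step 3: add W1, (W2*[W3/(1+W3*W4)]) (parallel) = (6*s^3 - 23*s^2 + 13*s + 18)/(3*s^3 - 4*s^2 - 27*s + 36)
Step 3 gives the fully reduced T(s), with no common factor left to cancel. The denominator's leading coefficient is 3, so divide each of its coefficients by 3 to get the monic form.

Answer: s^3 - 4*s^2/3 - 9*s + 12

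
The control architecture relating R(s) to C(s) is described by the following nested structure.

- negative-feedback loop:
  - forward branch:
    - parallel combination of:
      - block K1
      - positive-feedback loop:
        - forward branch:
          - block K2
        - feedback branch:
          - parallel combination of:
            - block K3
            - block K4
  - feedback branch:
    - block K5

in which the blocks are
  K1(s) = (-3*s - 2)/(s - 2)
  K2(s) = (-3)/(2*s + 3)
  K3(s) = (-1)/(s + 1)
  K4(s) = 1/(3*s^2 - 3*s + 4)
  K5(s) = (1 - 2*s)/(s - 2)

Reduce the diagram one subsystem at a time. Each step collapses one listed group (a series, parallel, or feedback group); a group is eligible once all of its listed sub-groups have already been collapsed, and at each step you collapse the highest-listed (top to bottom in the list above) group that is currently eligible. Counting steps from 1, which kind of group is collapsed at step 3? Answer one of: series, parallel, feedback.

Step 1: sum the parallel branches K3, K4
Step 2: collapse the loop (K2 forward, (K3+K4) return)
Step 3: reduce the parallel group K1, [K2/(1-K2*(K3+K4))]
Step 4: close the feedback loop around (K1+[K2/(1-K2*(K3+K4))]), K5
Step 3 collapses a parallel group.

Therefore the answer is parallel.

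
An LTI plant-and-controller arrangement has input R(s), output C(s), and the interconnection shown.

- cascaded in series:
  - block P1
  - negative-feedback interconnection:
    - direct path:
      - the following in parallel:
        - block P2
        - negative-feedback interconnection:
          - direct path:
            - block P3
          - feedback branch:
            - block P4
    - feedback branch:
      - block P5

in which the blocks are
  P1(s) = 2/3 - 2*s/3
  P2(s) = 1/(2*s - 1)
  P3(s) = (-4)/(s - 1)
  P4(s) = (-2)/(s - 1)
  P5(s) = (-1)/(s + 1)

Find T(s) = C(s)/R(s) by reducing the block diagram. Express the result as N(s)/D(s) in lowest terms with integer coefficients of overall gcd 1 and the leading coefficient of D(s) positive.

The answer is (14*s^4 - 20*s^3 - 24*s^2 + 20*s + 10)/(6*s^4 - 9*s^3 + 66*s^2 + 3*s - 42).

Reasoning:
[1] close the feedback loop around P3, P4; result (4 - 4*s)/(s^2 - 2*s + 9)
[2] reduce the parallel group P2, [P3/(1+P3*P4)]; result (-7*s^2 + 10*s + 5)/(2*s^3 - 5*s^2 + 20*s - 9)
[3] reduce the feedback loop with forward (P2+[P3/(1+P3*P4)]) and return P5; result (-7*s^3 + 3*s^2 + 15*s + 5)/(2*s^4 - 3*s^3 + 22*s^2 + s - 14)
[4] reduce the series chain P1, [(P2+[P3/(1+P3*P4)])/(1+(P2+[P3/(1+P3*P4)])*P5)], giving the overall T(s)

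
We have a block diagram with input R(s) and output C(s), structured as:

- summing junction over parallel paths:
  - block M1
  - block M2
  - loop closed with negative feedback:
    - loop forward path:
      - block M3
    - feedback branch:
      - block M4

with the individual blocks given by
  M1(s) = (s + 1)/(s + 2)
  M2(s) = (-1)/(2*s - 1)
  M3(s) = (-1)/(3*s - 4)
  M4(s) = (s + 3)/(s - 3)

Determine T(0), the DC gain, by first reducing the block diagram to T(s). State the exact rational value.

The answer is 11/6.

Reasoning:
[1] reduce the feedback loop with forward M3 and return M4 -> (3 - s)/(3*s^2 - 14*s + 9)
[2] reduce the parallel group M1, M2, [M3/(1+M3*M4)] -> (6*s^4 - 30*s^3 + 12*s^2 + 53*s - 33)/(6*s^4 - 19*s^3 - 30*s^2 + 55*s - 18)
That last expression is T(s); at s = 0 only the constant terms survive, so T(0) = -33/(-18) = 11/6.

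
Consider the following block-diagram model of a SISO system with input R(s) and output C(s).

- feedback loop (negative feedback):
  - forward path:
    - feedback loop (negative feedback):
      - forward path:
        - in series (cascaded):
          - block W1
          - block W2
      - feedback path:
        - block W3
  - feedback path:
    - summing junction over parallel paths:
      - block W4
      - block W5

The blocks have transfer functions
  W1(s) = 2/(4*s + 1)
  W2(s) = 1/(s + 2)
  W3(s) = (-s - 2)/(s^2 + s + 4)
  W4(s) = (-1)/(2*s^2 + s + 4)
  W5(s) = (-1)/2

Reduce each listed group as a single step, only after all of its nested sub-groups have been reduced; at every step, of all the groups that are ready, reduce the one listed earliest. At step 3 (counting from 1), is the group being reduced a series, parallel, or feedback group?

Step 1 - multiply W1, W2 (series)
Step 2 - feedback reduction of (W1*W2), W3
Step 3 - reduce the parallel group W4, W5
Step 4 - feedback reduction of [(W1*W2)/(1+(W1*W2)*W3)], (W4+W5)
Step 3 collapses a parallel group.

Therefore the answer is parallel.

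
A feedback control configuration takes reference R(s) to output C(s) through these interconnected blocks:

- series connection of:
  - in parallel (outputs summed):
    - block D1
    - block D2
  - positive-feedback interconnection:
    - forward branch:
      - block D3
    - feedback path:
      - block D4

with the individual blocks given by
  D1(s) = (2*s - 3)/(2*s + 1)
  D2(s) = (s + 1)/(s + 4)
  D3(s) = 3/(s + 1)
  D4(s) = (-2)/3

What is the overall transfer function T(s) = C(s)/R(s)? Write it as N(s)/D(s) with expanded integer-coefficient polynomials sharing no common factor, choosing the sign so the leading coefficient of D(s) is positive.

First reduce the diagram to T(s).

[1] combine D1, D2 in parallel; result (4*s^2 + 8*s - 11)/(2*s^2 + 9*s + 4)
[2] close the feedback loop around D3, D4; result 3/(s + 3)
[3] series reduction of (D1+D2), [D3/(1-D3*D4)], which is the overall transfer function T(s) = C(s)/R(s) in lowest terms

Answer: (12*s^2 + 24*s - 33)/(2*s^3 + 15*s^2 + 31*s + 12)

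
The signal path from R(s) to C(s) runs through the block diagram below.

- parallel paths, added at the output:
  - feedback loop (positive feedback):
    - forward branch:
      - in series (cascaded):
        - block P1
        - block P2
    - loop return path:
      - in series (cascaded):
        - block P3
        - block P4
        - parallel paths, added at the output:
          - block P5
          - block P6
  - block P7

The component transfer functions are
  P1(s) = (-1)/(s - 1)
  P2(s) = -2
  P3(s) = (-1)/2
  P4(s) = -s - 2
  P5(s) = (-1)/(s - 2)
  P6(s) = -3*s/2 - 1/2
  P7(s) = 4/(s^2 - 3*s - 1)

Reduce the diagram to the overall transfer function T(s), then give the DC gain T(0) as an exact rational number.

1. combine P1, P2 in series; result 2/(s - 1)
2. reduce the parallel group P5, P6; result (-3*s^2 + 5*s)/(2*s - 4)
3. combine P3, P4, (P5+P6) in series; result (-3*s^3 - s^2 + 10*s)/(4*s - 8)
4. feedback reduction of (P1*P2), (P3*P4*(P5+P6)); result (4*s - 8)/(3*s^3 + 3*s^2 - 16*s + 4)
5. reduce the parallel group [(P1*P2)/(1-(P1*P2)*(P3*P4*(P5+P6)))], P7; result (16*s^3 - 8*s^2 - 44*s + 24)/(3*s^5 - 6*s^4 - 28*s^3 + 49*s^2 + 4*s - 4)
The step-5 result is T(s). Setting s = 0: T(0) = 24/(-4) = -6.

Answer: -6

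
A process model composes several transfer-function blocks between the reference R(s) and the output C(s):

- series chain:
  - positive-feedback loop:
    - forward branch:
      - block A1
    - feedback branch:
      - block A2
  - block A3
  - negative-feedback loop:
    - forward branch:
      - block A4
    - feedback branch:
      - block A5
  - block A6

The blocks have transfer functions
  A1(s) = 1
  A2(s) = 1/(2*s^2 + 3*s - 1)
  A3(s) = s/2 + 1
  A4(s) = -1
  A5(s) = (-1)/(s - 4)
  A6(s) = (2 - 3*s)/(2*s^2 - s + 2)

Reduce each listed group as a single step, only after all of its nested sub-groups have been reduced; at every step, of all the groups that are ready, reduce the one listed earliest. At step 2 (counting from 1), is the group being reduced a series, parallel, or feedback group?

[1] feedback reduction of A1, A2
[2] feedback reduction of A4, A5
[3] cascade [A1/(1-A1*A2)], A3, [A4/(1+A4*A5)], A6
The group at step 2 is a feedback group.

Therefore the answer is feedback.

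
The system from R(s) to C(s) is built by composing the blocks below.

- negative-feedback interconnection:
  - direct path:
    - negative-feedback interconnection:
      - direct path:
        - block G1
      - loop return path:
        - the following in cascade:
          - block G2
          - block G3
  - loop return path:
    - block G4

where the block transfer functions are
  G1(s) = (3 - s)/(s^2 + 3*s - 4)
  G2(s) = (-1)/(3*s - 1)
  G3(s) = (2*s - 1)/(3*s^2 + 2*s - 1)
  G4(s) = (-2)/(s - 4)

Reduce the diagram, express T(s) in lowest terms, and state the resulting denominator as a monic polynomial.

First reduce the diagram to T(s).

1. multiply G2, G3 (series) -> (1 - 2*s)/(9*s^3 + 3*s^2 - 5*s + 1)
2. apply the feedback formula to G1, (G2*G3) -> (-9*s^4 + 24*s^3 + 14*s^2 - 16*s + 3)/(9*s^5 + 30*s^4 - 32*s^3 - 24*s^2 + 16*s - 1)
3. close the feedback loop around [G1/(1+G1*(G2*G3))], G4 -> (-9*s^5 + 60*s^4 - 82*s^3 - 72*s^2 + 67*s - 12)/(9*s^6 - 6*s^5 - 134*s^4 + 56*s^3 + 84*s^2 - 33*s - 2)
That last expression is T(s), already simplified. Scaling its denominator by 1/9 (the reciprocal of the leading coefficient) yields the monic denominator.

Answer: s^6 - 2*s^5/3 - 134*s^4/9 + 56*s^3/9 + 28*s^2/3 - 11*s/3 - 2/9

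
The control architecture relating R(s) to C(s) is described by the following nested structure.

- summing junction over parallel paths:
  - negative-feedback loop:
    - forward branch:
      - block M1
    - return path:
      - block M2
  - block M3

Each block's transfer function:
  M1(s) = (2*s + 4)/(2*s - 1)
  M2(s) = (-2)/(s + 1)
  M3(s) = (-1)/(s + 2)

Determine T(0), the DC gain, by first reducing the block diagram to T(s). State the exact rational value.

Step 1 - close the feedback loop around M1, M2, giving (2*s^2 + 6*s + 4)/(2*s^2 - 3*s - 9)
Step 2 - parallel reduction of [M1/(1+M1*M2)], M3, giving (2*s^3 + 8*s^2 + 19*s + 17)/(2*s^3 + s^2 - 15*s - 18)
The step-2 result is T(s). Setting s = 0: T(0) = 17/(-18) = -17/18.

Answer: -17/18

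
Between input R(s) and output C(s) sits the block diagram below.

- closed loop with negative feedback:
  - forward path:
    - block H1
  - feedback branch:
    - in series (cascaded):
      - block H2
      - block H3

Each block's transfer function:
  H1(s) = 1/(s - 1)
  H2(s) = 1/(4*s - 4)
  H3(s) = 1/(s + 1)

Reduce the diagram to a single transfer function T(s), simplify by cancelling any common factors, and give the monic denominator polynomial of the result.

Step 1. combine H2, H3 in series -> 1/(4*s^2 - 4)
Step 2. collapse the loop (H1 forward, (H2*H3) return) -> (4*s^2 - 4)/(4*s^3 - 4*s^2 - 4*s + 5)
Step 2 gives the fully reduced T(s), with no common factor left to cancel. The denominator's leading coefficient is 4, so divide each of its coefficients by 4 to get the monic form.

Answer: s^3 - s^2 - s + 5/4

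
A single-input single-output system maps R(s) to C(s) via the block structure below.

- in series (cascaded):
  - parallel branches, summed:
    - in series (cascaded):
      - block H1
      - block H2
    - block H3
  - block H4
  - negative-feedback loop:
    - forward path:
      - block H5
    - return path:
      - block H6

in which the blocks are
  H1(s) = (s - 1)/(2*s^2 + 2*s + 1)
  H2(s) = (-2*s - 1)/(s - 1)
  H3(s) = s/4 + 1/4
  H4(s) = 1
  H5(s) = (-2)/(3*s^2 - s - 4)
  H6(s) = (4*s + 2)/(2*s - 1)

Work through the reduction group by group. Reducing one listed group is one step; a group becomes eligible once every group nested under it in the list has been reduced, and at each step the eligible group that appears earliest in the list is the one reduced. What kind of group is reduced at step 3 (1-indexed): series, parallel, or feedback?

The answer is feedback.

Reasoning:
Step 1: multiply H1, H2 (series)
Step 2: sum the parallel branches (H1*H2), H3
Step 3: close the feedback loop around H5, H6
Step 4: series reduction of ((H1*H2)+H3), H4, [H5/(1+H5*H6)]
At step 3 the group reduced is feedback.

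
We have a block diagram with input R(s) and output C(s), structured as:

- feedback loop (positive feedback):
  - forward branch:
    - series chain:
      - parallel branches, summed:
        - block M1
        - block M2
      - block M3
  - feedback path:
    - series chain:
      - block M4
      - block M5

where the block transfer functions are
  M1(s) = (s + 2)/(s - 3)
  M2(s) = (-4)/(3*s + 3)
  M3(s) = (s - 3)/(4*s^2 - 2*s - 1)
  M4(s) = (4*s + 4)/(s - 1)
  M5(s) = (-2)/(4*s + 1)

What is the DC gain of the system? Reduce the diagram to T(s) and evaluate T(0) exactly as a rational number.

Answer: -6/49

Working:
(1) reduce the parallel group M1, M2: (3*s^2 + 5*s + 18)/(3*s^2 - 6*s - 9)
(2) cascade (M1+M2), M3: (3*s^2 + 5*s + 18)/(12*s^3 + 6*s^2 - 9*s - 3)
(3) combine M4, M5 in series: (-8*s - 8)/(4*s^2 - 3*s - 1)
(4) apply the feedback formula to ((M1+M2)*M3), (M4*M5): (12*s^4 + 11*s^3 + 54*s^2 - 59*s - 18)/(48*s^5 - 12*s^4 - 42*s^3 + 73*s^2 + 202*s + 147)
Evaluating the step-4 result (the overall T(s)) at s = 0 gives T(0) = -18/147 = -6/49.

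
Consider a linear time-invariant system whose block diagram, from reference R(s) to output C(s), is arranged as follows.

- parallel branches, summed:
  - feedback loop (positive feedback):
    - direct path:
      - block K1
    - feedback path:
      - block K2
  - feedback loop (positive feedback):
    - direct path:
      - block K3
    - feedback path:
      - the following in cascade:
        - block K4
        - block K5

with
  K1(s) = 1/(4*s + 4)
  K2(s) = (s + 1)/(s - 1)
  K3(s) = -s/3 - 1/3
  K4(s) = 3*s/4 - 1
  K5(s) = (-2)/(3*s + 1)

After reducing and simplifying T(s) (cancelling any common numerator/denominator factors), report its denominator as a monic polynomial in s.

Step 1: collapse the loop (K1 forward, K2 return): (s - 1)/(4*s^2 - s - 5)
Step 2: reduce the series chain K4, K5: (4 - 3*s)/(6*s + 2)
Step 3: close the feedback loop around K3, (K4*K5): (6*s^2 + 8*s + 2)/(3*s^2 - 19*s - 10)
Step 4: parallel reduction of [K1/(1-K1*K2)], [K3/(1-K3*(K4*K5))]: (24*s^4 + 29*s^3 - 52*s^2 - 33*s)/(12*s^4 - 79*s^3 - 36*s^2 + 105*s + 50)
Step 4 gives the fully reduced T(s), with no common factor left to cancel. The denominator's leading coefficient is 12, so divide each of its coefficients by 12 to get the monic form.

Therefore the answer is s^4 - 79*s^3/12 - 3*s^2 + 35*s/4 + 25/6.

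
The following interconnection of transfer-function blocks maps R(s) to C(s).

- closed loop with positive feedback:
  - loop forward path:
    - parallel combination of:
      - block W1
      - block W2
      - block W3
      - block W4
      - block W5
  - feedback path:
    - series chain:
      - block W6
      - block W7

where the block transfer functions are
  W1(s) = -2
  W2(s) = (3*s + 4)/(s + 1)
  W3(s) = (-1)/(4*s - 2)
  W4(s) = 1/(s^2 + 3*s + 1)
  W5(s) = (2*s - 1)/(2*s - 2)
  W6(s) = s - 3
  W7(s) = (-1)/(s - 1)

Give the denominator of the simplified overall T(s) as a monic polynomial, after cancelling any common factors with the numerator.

1. reduce the parallel group W1, W2, W3, W4, W5 = (8*s^5 + 25*s^4 + 2*s^3 - 34*s^2 + s + 8)/(4*s^5 + 10*s^4 - 6*s^3 - 12*s^2 + 2*s + 2)
2. reduce the series chain W6, W7 = (3 - s)/(s - 1)
3. close the feedback loop around (W1+W2+W3+W4+W5), (W6*W7) = (8*s^6 + 17*s^5 - 23*s^4 - 36*s^3 + 35*s^2 + 7*s - 8)/(12*s^6 + 7*s^5 - 89*s^4 - 46*s^3 + 117*s^2 + 5*s - 26)
Step 3 gives the fully reduced T(s), with no common factor left to cancel. The denominator's leading coefficient is 12, so divide each of its coefficients by 12 to get the monic form.

Hence the answer: s^6 + 7*s^5/12 - 89*s^4/12 - 23*s^3/6 + 39*s^2/4 + 5*s/12 - 13/6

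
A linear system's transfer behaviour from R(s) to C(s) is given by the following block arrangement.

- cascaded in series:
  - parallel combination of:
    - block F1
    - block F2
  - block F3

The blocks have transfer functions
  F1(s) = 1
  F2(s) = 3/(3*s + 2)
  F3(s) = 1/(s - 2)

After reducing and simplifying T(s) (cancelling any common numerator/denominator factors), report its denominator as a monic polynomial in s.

Step 1: add F1, F2 (parallel); result (3*s + 5)/(3*s + 2)
Step 2: multiply (F1+F2), F3 (series); result (3*s + 5)/(3*s^2 - 4*s - 4)
Step 2 gives the fully reduced T(s), with no common factor left to cancel. The denominator's leading coefficient is 3, so divide each of its coefficients by 3 to get the monic form.

Therefore the answer is s^2 - 4*s/3 - 4/3.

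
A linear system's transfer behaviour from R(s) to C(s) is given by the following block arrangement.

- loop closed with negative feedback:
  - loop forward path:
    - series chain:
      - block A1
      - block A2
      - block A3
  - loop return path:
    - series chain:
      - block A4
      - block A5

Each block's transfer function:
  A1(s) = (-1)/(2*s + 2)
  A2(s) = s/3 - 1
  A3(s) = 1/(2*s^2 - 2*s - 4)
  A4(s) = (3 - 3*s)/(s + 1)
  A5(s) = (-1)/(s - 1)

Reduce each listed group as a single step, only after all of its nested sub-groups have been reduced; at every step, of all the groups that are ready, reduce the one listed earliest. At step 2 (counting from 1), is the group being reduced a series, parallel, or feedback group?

Answer: series

Working:
Step 1. combine A1, A2, A3 in series
Step 2. reduce the series chain A4, A5
Step 3. close the feedback loop around (A1*A2*A3), (A4*A5)
Step 2 collapses a series group.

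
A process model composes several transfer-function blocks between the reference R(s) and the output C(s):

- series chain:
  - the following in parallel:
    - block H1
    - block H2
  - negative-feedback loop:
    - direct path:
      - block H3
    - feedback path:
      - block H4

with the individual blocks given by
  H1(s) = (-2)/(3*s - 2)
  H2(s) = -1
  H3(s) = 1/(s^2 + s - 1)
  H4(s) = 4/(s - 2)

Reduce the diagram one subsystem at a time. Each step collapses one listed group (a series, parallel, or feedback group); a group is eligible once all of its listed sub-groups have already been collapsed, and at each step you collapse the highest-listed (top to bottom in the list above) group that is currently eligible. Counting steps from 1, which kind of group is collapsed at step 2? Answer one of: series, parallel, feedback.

Reducing step by step:

Step 1: reduce the parallel group H1, H2
Step 2: reduce the feedback loop with forward H3 and return H4
Step 3: reduce the series chain (H1+H2), [H3/(1+H3*H4)]
So the answer for step 2 is feedback.

Answer: feedback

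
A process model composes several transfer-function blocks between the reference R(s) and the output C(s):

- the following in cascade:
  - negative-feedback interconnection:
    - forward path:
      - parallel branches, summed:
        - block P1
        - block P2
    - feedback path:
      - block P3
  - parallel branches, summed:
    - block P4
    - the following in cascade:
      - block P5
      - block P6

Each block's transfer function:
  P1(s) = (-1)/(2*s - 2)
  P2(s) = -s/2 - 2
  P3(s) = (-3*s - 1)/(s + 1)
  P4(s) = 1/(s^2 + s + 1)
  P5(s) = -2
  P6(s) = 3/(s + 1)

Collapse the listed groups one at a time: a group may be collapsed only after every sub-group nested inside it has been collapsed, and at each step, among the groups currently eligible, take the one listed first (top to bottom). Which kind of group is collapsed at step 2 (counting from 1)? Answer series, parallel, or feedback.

Step 1: add P1, P2 (parallel)
Step 2: collapse the loop ((P1+P2) forward, P3 return)
Step 3: series reduction of P5, P6
Step 4: sum the parallel branches P4, (P5*P6)
Step 5: combine [(P1+P2)/(1+(P1+P2)*P3)], (P4+(P5*P6)) in series
Step 2 collapses a feedback group.

Answer: feedback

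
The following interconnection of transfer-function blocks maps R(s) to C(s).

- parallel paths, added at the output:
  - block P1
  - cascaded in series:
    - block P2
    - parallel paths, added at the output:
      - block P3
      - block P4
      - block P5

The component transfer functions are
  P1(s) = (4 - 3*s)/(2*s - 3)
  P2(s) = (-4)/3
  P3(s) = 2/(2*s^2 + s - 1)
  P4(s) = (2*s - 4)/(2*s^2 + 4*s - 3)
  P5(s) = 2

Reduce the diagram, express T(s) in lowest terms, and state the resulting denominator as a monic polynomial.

First reduce the diagram to T(s).

(1) parallel reduction of P3, P4, P5 = (8*s^4 + 24*s^3 - 10*s^2 - 12*s + 4)/(4*s^4 + 10*s^3 - 4*s^2 - 7*s + 3)
(2) combine P2, (P3+P4+P5) in series = (-32*s^4 - 96*s^3 + 40*s^2 + 48*s - 16)/(12*s^4 + 30*s^3 - 12*s^2 - 21*s + 9)
(3) parallel reduction of P1, (P2*(P3+P4+P5)) = (-100*s^5 - 138*s^4 + 524*s^3 - 9*s^2 - 287*s + 84)/(24*s^5 + 24*s^4 - 114*s^3 - 6*s^2 + 81*s - 27)
No further cancellation is possible in the step-3 result, so that is T(s). Its denominator becomes monic after dividing by the leading coefficient 24.

Answer: s^5 + s^4 - 19*s^3/4 - s^2/4 + 27*s/8 - 9/8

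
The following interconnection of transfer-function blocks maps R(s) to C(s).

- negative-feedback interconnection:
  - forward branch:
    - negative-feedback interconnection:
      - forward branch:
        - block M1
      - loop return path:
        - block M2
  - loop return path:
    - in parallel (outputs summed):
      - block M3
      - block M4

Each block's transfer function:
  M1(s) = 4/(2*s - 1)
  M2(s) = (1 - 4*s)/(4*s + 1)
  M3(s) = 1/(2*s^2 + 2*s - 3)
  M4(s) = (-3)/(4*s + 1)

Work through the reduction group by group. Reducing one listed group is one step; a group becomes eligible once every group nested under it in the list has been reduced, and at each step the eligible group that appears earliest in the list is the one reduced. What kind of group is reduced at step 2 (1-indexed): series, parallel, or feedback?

1. apply the feedback formula to M1, M2
2. sum the parallel branches M3, M4
3. feedback reduction of [M1/(1+M1*M2)], (M3+M4)
So the answer for step 2 is parallel.

Therefore the answer is parallel.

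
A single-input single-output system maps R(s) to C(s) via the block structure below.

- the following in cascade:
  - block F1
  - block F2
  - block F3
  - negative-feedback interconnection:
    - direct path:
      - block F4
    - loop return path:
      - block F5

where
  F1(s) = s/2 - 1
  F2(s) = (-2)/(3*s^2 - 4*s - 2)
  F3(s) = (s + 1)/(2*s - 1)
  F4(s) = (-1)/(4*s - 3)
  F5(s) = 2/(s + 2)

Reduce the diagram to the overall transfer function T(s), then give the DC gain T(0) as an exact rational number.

Answer: 1/4

Working:
1. apply the feedback formula to F4, F5 -> (-s - 2)/(4*s^2 + 5*s - 8)
2. reduce the series chain F1, F2, F3, [F4/(1+F4*F5)] -> (s^3 + s^2 - 4*s - 4)/(24*s^5 - 14*s^4 - 103*s^3 + 96*s^2 + 10*s - 16)
That last expression is T(s); at s = 0 only the constant terms survive, so T(0) = -4/(-16) = 1/4.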